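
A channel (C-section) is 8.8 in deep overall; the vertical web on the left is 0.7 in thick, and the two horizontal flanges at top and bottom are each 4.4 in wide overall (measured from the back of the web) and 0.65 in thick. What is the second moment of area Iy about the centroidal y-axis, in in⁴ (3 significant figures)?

Treat the section as a set of non-overlapping primitives; coordinates are from the bounding-box lower-left.
Web: 0.7 × 8.8, A = 6.16 in², x = 0.35 in, Ī = 0.25153 in⁴.
Top flange (beyond web): 3.7 × 0.65, A = 2.405 in², x = 2.55 in, Ī = 2.7437 in⁴.
Bottom flange (beyond web): 3.7 × 0.65, A = 2.405 in², x = 2.55 in, Ī = 2.7437 in⁴.
Centroid: x̄ = ΣA·x / ΣA = 1.3146 in.
Transfer each piece to the centroidal y-axis using Ī + A·d² with d = x − 1.3146:
  web: d = -0.96463 in → contributes +5.9835 in⁴
  top flange (beyond web): d = 1.2354 in → contributes +6.4141 in⁴
  bottom flange (beyond web): d = 1.2354 in → contributes +6.4141 in⁴
Total I = 18.812 in⁴.

Iy ≈ 18.8 in⁴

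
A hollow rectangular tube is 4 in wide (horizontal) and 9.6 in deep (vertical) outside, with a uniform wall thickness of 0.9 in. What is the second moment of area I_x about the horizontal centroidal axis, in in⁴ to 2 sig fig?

Treat the section as a set of non-overlapping primitives; coordinates are from the bounding-box lower-left.
Outer rectangle: 4 × 9.6, A = 38.4 in², y = 4.8 in, Ī = 294.9 in⁴.
Inner void (subtracted): 2.2 × 7.8, A = 17.16 in², y = 4.8 in, Ī = 87 in⁴.
By symmetry the centroid is at mid-height, ȳ = 4.8 in.
All pieces are centred on the horizontal centroidal axis, so I = ΣĪ (holes subtracted) = 207.9 in⁴.

I_x ≈ 210 in⁴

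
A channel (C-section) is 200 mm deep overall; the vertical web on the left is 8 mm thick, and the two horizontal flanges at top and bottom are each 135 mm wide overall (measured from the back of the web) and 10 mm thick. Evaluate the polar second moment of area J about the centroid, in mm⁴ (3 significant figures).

J ≈ 3.62 × 10⁷ mm⁴

Split into non-overlapping primitives; take the origin at the lower-left of the bounding box.
Web: 8 × 200, A = 1 600 mm², y = 100 mm, Ī = 5 333 333 mm⁴.
Top flange (beyond web): 127 × 10, A = 1 270 mm², y = 195 mm, Ī = 10 583 mm⁴.
Bottom flange (beyond web): 127 × 10, A = 1 270 mm², y = 5 mm, Ī = 10 583 mm⁴.
By symmetry the centroid is at mid-height, ȳ = 100 mm.
Transfer each piece to the centroidal x-axis using Ī + A·d² with d = y − 100:
  web: d = 0 mm → contributes +5 333 333 mm⁴
  top flange (beyond web): d = 95 mm → contributes +11 472 333 mm⁴
  bottom flange (beyond web): d = -95 mm → contributes +11 472 333 mm⁴
Total I = 28 278 000 mm⁴.
For the y-axis: x̄ = 45.413 mm.
Repeating about the centroidal y-axis gives I_y = 7 895 114 mm⁴.
Polar second moment: J = I_x + I_y = 36 173 114 mm⁴.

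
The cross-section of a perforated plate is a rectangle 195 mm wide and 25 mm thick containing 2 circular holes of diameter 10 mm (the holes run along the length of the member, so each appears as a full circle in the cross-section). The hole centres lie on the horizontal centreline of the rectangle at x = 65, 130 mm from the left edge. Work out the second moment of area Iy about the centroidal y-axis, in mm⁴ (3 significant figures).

Iy ≈ 1.53 × 10⁷ mm⁴

Split into non-overlapping primitives; take the origin at the lower-left of the bounding box.
Plate: 195 × 25, A = 4 875 mm², x = 97.5 mm, Ī = 15 447 656 mm⁴.
Hole 1 (subtracted): ⌀10, A = 78.54 mm², x = 65 mm, Ī = 490.87 mm⁴.
Hole 2 (subtracted): ⌀10, A = 78.54 mm², x = 130 mm, Ī = 490.87 mm⁴.
By symmetry the centroid is at mid-width, x̄ = 97.5 mm.
Transfer each piece to the centroidal y-axis using Ī + A·d² with d = x − 97.5:
  plate: d = 0 mm → contributes +15 447 656 mm⁴
  hole 1: d = -32.5 mm → contributes −83 449 mm⁴
  hole 2: d = 32.5 mm → contributes −83 449 mm⁴
Total I = 15 280 759 mm⁴.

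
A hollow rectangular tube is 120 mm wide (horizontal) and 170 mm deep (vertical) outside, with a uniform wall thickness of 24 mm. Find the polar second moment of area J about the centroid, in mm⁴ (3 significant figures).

Decompose the section into non-overlapping parts with the origin at the bottom-left of its bounding rectangle.
Outer rectangle: 120 × 170, A = 20 400 mm², y = 85 mm, Ī = 49 130 000 mm⁴.
Inner void (subtracted): 72 × 122, A = 8 784 mm², y = 85 mm, Ī = 10 895 088 mm⁴.
By symmetry the centroid is at mid-height, ȳ = 85 mm.
All pieces are centred on the centroidal x-axis, so I = ΣĪ (holes subtracted) = 38 234 912 mm⁴.
Repeating about the centroidal y-axis gives I_y = 20 685 312 mm⁴.
Polar second moment: J = I_x + I_y = 58 920 224 mm⁴.

J ≈ 5.89 × 10⁷ mm⁴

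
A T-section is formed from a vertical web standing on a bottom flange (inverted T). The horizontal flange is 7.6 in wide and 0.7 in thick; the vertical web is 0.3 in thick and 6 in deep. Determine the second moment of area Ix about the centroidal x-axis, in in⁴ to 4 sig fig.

Break the section into simple shapes (no overlaps), measuring from the bottom-left corner of the bounding box.
Flange: 7.6 × 0.7, A = 5.32 in², y = 0.35 in, Ī = 0.217233 in⁴.
Web: 0.3 × 6, A = 1.8 in², y = 3.7 in, Ī = 5.4 in⁴.
Centroid: ȳ = ΣA·y / ΣA = 1.19691 in.
Transfer each piece to the centroidal x-axis using Ī + A·d² with d = y − 1.19691:
  flange: d = -0.84691 in → contributes +4.03304 in⁴
  web: d = 2.50309 in → contributes +16.6778 in⁴
Total I = 20.7109 in⁴.

Ix ≈ 20.71 in⁴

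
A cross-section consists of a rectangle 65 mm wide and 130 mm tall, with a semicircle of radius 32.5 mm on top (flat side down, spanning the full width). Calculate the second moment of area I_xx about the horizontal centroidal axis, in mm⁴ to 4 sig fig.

I_xx ≈ 2.063 × 10⁷ mm⁴

Decompose the section into non-overlapping parts with the origin at the bottom-left of its bounding rectangle.
Rectangular body: 65 × 130, A = 8 450 mm², y = 65 mm, Ī = 11 900 417 mm⁴.
Semicircular cap: semicircle r = 32.5, A = 1659.15 mm², y = 143.793 mm, Ī = 122 452 mm⁴.
Centroid: ȳ = ΣA·y / ΣA = 77.9319 mm.
Transfer each piece to the horizontal centroidal axis using Ī + A·d² with d = y − 77.9319:
  rectangular body: d = -12.9319 mm → contributes +13 313 541 mm⁴
  semicircular cap: d = 65.8615 mm → contributes +7 319 434 mm⁴
Total I = 20 632 975 mm⁴.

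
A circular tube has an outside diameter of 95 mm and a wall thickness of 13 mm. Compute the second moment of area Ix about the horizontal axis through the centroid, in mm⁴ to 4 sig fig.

Split into non-overlapping primitives; take the origin at the lower-left of the bounding box.
Outer circle: ⌀95, A = 7088.22 mm², y = 47.5 mm, Ī = 3 998 198 mm⁴.
Bore (subtracted): ⌀69, A = 3739.28 mm², y = 47.5 mm, Ī = 1 112 670 mm⁴.
By symmetry the centroid is at mid-height, ȳ = 47.5 mm.
All pieces are centred on the horizontal axis through the centroid, so I = ΣĪ (holes subtracted) = 2 885 529 mm⁴.

Ix ≈ 2.886 × 10⁶ mm⁴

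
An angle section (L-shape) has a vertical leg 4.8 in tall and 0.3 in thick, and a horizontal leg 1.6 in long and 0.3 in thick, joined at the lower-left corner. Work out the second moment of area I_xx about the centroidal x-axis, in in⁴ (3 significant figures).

Split into non-overlapping primitives; take the origin at the lower-left of the bounding box.
Vertical leg: 0.3 × 4.8, A = 1.44 in², y = 2.4 in, Ī = 2.7648 in⁴.
Horizontal leg (remainder): 1.3 × 0.3, A = 0.39 in², y = 0.15 in, Ī = 0.002925 in⁴.
Centroid: ȳ = ΣA·y / ΣA = 1.9205 in.
Transfer each piece to the centroidal x-axis using Ī + A·d² with d = y − 1.9205:
  vertical leg: d = 0.47951 in → contributes +3.0959 in⁴
  horizontal leg (remainder): d = -1.7705 in → contributes +1.2254 in⁴
Total I = 4.3213 in⁴.

I_xx ≈ 4.32 in⁴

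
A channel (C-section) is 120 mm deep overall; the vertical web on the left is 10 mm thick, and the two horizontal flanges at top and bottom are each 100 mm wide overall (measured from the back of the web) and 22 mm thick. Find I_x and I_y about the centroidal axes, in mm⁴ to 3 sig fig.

Split into non-overlapping primitives; take the origin at the lower-left of the bounding box.
Web: 10 × 120, A = 1 200 mm², y = 60 mm, Ī = 1 440 000 mm⁴.
Top flange (beyond web): 90 × 22, A = 1 980 mm², y = 109 mm, Ī = 79 860 mm⁴.
Bottom flange (beyond web): 90 × 22, A = 1 980 mm², y = 11 mm, Ī = 79 860 mm⁴.
By symmetry the centroid is at mid-height, ȳ = 60 mm.
Transfer each piece to the centroidal x-axis using Ī + A·d² with d = y − 60:
  web: d = 0 mm → contributes +1 440 000 mm⁴
  top flange (beyond web): d = 49 mm → contributes +4 833 840 mm⁴
  bottom flange (beyond web): d = -49 mm → contributes +4 833 840 mm⁴
Total I = 11 107 680 mm⁴.
For the y-axis: x̄ = 43.372 mm.
Repeating about the centroidal y-axis gives I_y = 4 985 326 mm⁴.

I_x ≈ 1.11 × 10⁷ mm⁴, I_y ≈ 4.99 × 10⁶ mm⁴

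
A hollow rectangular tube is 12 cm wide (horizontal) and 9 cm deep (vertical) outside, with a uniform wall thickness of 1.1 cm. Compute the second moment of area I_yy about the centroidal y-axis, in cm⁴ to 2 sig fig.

I_yy ≈ 760 cm⁴

Treat the section as a set of non-overlapping primitives; coordinates are from the bounding-box lower-left.
Outer rectangle: 12 × 9, A = 108 cm², x = 6 cm, Ī = 1 296 cm⁴.
Inner void (subtracted): 9.8 × 6.8, A = 66.64 cm², x = 6 cm, Ī = 533.3 cm⁴.
By symmetry the centroid is at mid-width, x̄ = 6 cm.
All pieces are centred on the centroidal y-axis, so I = ΣĪ (holes subtracted) = 762.7 cm⁴.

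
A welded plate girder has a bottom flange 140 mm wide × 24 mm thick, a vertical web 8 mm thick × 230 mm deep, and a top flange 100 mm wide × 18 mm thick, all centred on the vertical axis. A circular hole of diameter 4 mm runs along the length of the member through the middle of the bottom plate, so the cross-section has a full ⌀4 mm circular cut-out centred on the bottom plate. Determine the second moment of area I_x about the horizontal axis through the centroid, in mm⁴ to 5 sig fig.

Break the section into simple shapes (no overlaps), measuring from the bottom-left corner of the bounding box.
Bottom plate: 140 × 24, A = 3 360 mm², y = 12 mm, Ī = 161 280 mm⁴.
Web plate: 8 × 230, A = 1 840 mm², y = 139 mm, Ī = 8 111 333 mm⁴.
Top plate: 100 × 18, A = 1 800 mm², y = 263 mm, Ī = 48 600 mm⁴.
Hole (subtracted): ⌀4, A = 12.56637 mm², y = 12 mm, Ī = 12.56637 mm⁴.
Centroid: ȳ = ΣA·y / ΣA = 110.1018 mm.
Transfer each piece to the horizontal axis through the centroid using Ī + A·d² with d = y − 110.1018:
  bottom plate: d = -98.10183 mm → contributes +32 497 814 mm⁴
  web plate: d = 28.89817 mm → contributes +9 647 926 mm⁴
  top plate: d = 152.8982 mm → contributes +42 128 733 mm⁴
  hole: d = -98.10183 mm → contributes −120950.9 mm⁴
Total I = 84 153 521 mm⁴.

I_x ≈ 8.4154 × 10⁷ mm⁴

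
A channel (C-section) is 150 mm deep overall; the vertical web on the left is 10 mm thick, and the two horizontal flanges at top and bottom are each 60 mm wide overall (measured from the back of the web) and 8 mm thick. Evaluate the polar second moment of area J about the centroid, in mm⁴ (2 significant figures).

J ≈ 7.5 × 10⁶ mm⁴

Decompose the section into non-overlapping parts with the origin at the bottom-left of its bounding rectangle.
Web: 10 × 150, A = 1 500 mm², y = 75 mm, Ī = 2 812 500 mm⁴.
Top flange (beyond web): 50 × 8, A = 400 mm², y = 146 mm, Ī = 2 133 mm⁴.
Bottom flange (beyond web): 50 × 8, A = 400 mm², y = 4 mm, Ī = 2 133 mm⁴.
By symmetry the centroid is at mid-height, ȳ = 75 mm.
Transfer each piece to the centroidal x-axis using Ī + A·d² with d = y − 75:
  web: d = 0 mm → contributes +2 812 500 mm⁴
  top flange (beyond web): d = 71 mm → contributes +2 018 533 mm⁴
  bottom flange (beyond web): d = -71 mm → contributes +2 018 533 mm⁴
Total I = 6 849 567 mm⁴.
For the y-axis: x̄ = 15.43 mm.
Repeating about the centroidal y-axis gives I_y = 648 732 mm⁴.
Polar second moment: J = I_x + I_y = 7 498 299 mm⁴.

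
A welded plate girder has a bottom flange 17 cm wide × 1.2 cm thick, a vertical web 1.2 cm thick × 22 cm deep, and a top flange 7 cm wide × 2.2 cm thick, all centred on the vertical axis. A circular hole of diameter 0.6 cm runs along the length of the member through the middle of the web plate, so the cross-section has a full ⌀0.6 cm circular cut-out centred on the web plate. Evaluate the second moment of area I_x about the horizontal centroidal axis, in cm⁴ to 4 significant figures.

I_x ≈ 6032 cm⁴

Break the section into simple shapes (no overlaps), measuring from the bottom-left corner of the bounding box.
Bottom plate: 17 × 1.2, A = 20.4 cm², y = 0.6 cm, Ī = 2.448 cm⁴.
Web plate: 1.2 × 22, A = 26.4 cm², y = 12.2 cm, Ī = 1064.8 cm⁴.
Top plate: 7 × 2.2, A = 15.4 cm², y = 24.3 cm, Ī = 6.21133 cm⁴.
Hole (subtracted): ⌀0.6, A = 0.282743 cm², y = 12.2 cm, Ī = 0.00636173 cm⁴.
Centroid: ȳ = ΣA·y / ΣA = 11.3876 cm.
Transfer each piece to the horizontal centroidal axis using Ī + A·d² with d = y − 11.3876:
  bottom plate: d = -10.7876 cm → contributes +2376.45 cm⁴
  web plate: d = 0.812374 cm → contributes +1082.22 cm⁴
  top plate: d = 12.9124 cm → contributes +2573.84 cm⁴
  hole: d = 0.812374 cm → contributes −0.192959 cm⁴
Total I = 6032.33 cm⁴.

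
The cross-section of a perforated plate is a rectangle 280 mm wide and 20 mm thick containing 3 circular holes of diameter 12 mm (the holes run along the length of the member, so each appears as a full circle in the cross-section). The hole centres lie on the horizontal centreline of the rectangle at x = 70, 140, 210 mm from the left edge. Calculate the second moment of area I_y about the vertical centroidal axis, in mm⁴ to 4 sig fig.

I_y ≈ 3.548 × 10⁷ mm⁴

Treat the section as a set of non-overlapping primitives; coordinates are from the bounding-box lower-left.
Plate: 280 × 20, A = 5 600 mm², x = 140 mm, Ī = 36 586 667 mm⁴.
Hole 1 (subtracted): ⌀12, A = 113.097 mm², x = 70 mm, Ī = 1017.88 mm⁴.
Hole 2 (subtracted): ⌀12, A = 113.097 mm², x = 140 mm, Ī = 1017.88 mm⁴.
Hole 3 (subtracted): ⌀12, A = 113.097 mm², x = 210 mm, Ī = 1017.88 mm⁴.
By symmetry the centroid is at mid-width, x̄ = 140 mm.
Transfer each piece to the vertical centroidal axis using Ī + A·d² with d = x − 140:
  plate: d = 0 mm → contributes +36 586 667 mm⁴
  hole 1: d = -70 mm → contributes −555 195 mm⁴
  hole 2: d = 0 mm → contributes −1017.88 mm⁴
  hole 3: d = 70 mm → contributes −555 195 mm⁴
Total I = 35 475 259 mm⁴.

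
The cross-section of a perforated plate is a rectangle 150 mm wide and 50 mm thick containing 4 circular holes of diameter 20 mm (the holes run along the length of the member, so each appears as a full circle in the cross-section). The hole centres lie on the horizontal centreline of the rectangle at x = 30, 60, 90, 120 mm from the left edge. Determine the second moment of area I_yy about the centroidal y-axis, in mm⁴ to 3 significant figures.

Decompose the section into non-overlapping parts with the origin at the bottom-left of its bounding rectangle.
Plate: 150 × 50, A = 7 500 mm², x = 75 mm, Ī = 14 062 500 mm⁴.
Hole 1 (subtracted): ⌀20, A = 314.16 mm², x = 30 mm, Ī = 7 854 mm⁴.
Hole 2 (subtracted): ⌀20, A = 314.16 mm², x = 60 mm, Ī = 7 854 mm⁴.
Hole 3 (subtracted): ⌀20, A = 314.16 mm², x = 90 mm, Ī = 7 854 mm⁴.
Hole 4 (subtracted): ⌀20, A = 314.16 mm², x = 120 mm, Ī = 7 854 mm⁴.
By symmetry the centroid is at mid-width, x̄ = 75 mm.
Transfer each piece to the centroidal y-axis using Ī + A·d² with d = x − 75:
  plate: d = 0 mm → contributes +14 062 500 mm⁴
  hole 1: d = -45 mm → contributes −644 026 mm⁴
  hole 2: d = -15 mm → contributes −78 540 mm⁴
  hole 3: d = 15 mm → contributes −78 540 mm⁴
  hole 4: d = 45 mm → contributes −644 026 mm⁴
Total I = 12 617 367 mm⁴.

I_yy ≈ 1.26 × 10⁷ mm⁴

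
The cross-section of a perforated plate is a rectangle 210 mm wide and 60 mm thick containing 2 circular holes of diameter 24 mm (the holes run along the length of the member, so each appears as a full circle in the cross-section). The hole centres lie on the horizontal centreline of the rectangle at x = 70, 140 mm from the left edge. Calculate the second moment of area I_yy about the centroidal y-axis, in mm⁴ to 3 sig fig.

Break the section into simple shapes (no overlaps), measuring from the bottom-left corner of the bounding box.
Plate: 210 × 60, A = 12 600 mm², x = 105 mm, Ī = 46 305 000 mm⁴.
Hole 1 (subtracted): ⌀24, A = 452.39 mm², x = 70 mm, Ī = 16 286 mm⁴.
Hole 2 (subtracted): ⌀24, A = 452.39 mm², x = 140 mm, Ī = 16 286 mm⁴.
By symmetry the centroid is at mid-width, x̄ = 105 mm.
Transfer each piece to the centroidal y-axis using Ī + A·d² with d = x − 105:
  plate: d = 0 mm → contributes +46 305 000 mm⁴
  hole 1: d = -35 mm → contributes −570 463 mm⁴
  hole 2: d = 35 mm → contributes −570 463 mm⁴
Total I = 45 164 074 mm⁴.

I_yy ≈ 4.52 × 10⁷ mm⁴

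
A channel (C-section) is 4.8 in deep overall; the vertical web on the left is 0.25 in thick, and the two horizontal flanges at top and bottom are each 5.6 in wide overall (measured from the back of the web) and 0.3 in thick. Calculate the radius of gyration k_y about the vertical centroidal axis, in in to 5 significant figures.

Split into non-overlapping primitives; take the origin at the lower-left of the bounding box.
Web: 0.25 × 4.8, A = 1.2 in², x = 0.125 in, Ī = 0.00625 in⁴.
Top flange (beyond web): 5.35 × 0.3, A = 1.605 in², x = 2.925 in, Ī = 3.828259 in⁴.
Bottom flange (beyond web): 5.35 × 0.3, A = 1.605 in², x = 2.925 in, Ī = 3.828259 in⁴.
Centroid: x̄ = ΣA·x / ΣA = 2.163095 in.
Transfer each piece to the vertical centroidal axis using Ī + A·d² with d = x − 2.163095:
  web: d = -2.038095 in → contributes +4.990849 in⁴
  top flange (beyond web): d = 0.7619048 in → contributes +4.75996 in⁴
  bottom flange (beyond web): d = 0.7619048 in → contributes +4.75996 in⁴
Total I = 14.51077 in⁴.
Radius of gyration: k = √(I/A) = √(14.51077 / 4.41) = 1.813953 in.

k_y ≈ 1.8140 in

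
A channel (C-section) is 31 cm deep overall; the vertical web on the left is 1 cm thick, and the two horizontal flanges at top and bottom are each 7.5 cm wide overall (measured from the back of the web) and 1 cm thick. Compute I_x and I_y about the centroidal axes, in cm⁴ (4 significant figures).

Treat the section as a set of non-overlapping primitives; coordinates are from the bounding-box lower-left.
Web: 1 × 31, A = 31 cm², y = 15.5 cm, Ī = 2482.58 cm⁴.
Top flange (beyond web): 6.5 × 1, A = 6.5 cm², y = 30.5 cm, Ī = 0.541667 cm⁴.
Bottom flange (beyond web): 6.5 × 1, A = 6.5 cm², y = 0.5 cm, Ī = 0.541667 cm⁴.
By symmetry the centroid is at mid-height, ȳ = 15.5 cm.
Transfer each piece to the centroidal x-axis using Ī + A·d² with d = y − 15.5:
  web: d = 0 cm → contributes +2482.58 cm⁴
  top flange (beyond web): d = 15 cm → contributes +1463.04 cm⁴
  bottom flange (beyond web): d = -15 cm → contributes +1463.04 cm⁴
Total I = 5408.67 cm⁴.
For the y-axis: x̄ = 1.60795 cm.
Repeating about the centroidal y-axis gives I_y = 177.154 cm⁴.

I_x ≈ 5409 cm⁴, I_y ≈ 177.2 cm⁴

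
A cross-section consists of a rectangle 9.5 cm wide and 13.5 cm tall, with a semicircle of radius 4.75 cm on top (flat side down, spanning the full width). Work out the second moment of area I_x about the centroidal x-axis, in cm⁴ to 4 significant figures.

Break the section into simple shapes (no overlaps), measuring from the bottom-left corner of the bounding box.
Rectangular body: 9.5 × 13.5, A = 128.25 cm², y = 6.75 cm, Ī = 1947.8 cm⁴.
Semicircular cap: semicircle r = 4.75, A = 35.4411 cm², y = 15.516 cm, Ī = 55.8736 cm⁴.
Centroid: ȳ = ΣA·y / ΣA = 8.64794 cm.
Transfer each piece to the centroidal x-axis using Ī + A·d² with d = y − 8.64794:
  rectangular body: d = -1.89794 cm → contributes +2409.77 cm⁴
  semicircular cap: d = 6.86803 cm → contributes +1727.62 cm⁴
Total I = 4137.4 cm⁴.

I_x ≈ 4137 cm⁴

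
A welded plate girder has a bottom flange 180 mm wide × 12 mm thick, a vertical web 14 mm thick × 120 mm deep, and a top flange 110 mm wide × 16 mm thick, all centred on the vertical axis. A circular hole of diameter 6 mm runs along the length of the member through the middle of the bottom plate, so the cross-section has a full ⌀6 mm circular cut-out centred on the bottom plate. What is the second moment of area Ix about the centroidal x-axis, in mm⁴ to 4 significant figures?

Ix ≈ 1.942 × 10⁷ mm⁴

Treat the section as a set of non-overlapping primitives; coordinates are from the bounding-box lower-left.
Bottom plate: 180 × 12, A = 2 160 mm², y = 6 mm, Ī = 25 920 mm⁴.
Web plate: 14 × 120, A = 1 680 mm², y = 72 mm, Ī = 2 016 000 mm⁴.
Top plate: 110 × 16, A = 1 760 mm², y = 140 mm, Ī = 37546.7 mm⁴.
Hole (subtracted): ⌀6, A = 28.2743 mm², y = 6 mm, Ī = 63.6173 mm⁴.
Centroid: ȳ = ΣA·y / ΣA = 68.2285 mm.
Transfer each piece to the centroidal x-axis using Ī + A·d² with d = y − 68.2285:
  bottom plate: d = -62.2285 mm → contributes +8 390 268 mm⁴
  web plate: d = 3.77152 mm → contributes +2 039 897 mm⁴
  top plate: d = 71.7715 mm → contributes +9 103 573 mm⁴
  hole: d = -62.2285 mm → contributes −109 553 mm⁴
Total I = 19 424 186 mm⁴.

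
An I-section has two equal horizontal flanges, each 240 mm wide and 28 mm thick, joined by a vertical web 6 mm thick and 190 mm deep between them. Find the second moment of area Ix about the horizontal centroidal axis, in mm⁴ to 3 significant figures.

Split into non-overlapping primitives; take the origin at the lower-left of the bounding box.
Bottom flange: 240 × 28, A = 6 720 mm², y = 14 mm, Ī = 439 040 mm⁴.
Web: 6 × 190, A = 1 140 mm², y = 123 mm, Ī = 3 429 500 mm⁴.
Top flange: 240 × 28, A = 6 720 mm², y = 232 mm, Ī = 439 040 mm⁴.
By symmetry the centroid is at mid-height, ȳ = 123 mm.
Transfer each piece to the horizontal centroidal axis using Ī + A·d² with d = y − 123:
  bottom flange: d = -109 mm → contributes +80 279 360 mm⁴
  web: d = 0 mm → contributes +3 429 500 mm⁴
  top flange: d = 109 mm → contributes +80 279 360 mm⁴
Total I = 163 988 220 mm⁴.

Ix ≈ 1.64 × 10⁸ mm⁴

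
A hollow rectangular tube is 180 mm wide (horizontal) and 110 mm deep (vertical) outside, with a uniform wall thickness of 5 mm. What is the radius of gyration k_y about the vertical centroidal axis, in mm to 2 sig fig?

k_y ≈ 67 mm

Decompose the section into non-overlapping parts with the origin at the bottom-left of its bounding rectangle.
Outer rectangle: 180 × 110, A = 19 800 mm², x = 90 mm, Ī = 53 460 000 mm⁴.
Inner void (subtracted): 170 × 100, A = 17 000 mm², x = 90 mm, Ī = 40 941 667 mm⁴.
By symmetry the centroid is at mid-width, x̄ = 90 mm.
All pieces are centred on the vertical centroidal axis, so I = ΣĪ (holes subtracted) = 12 518 333 mm⁴.
Radius of gyration: k = √(I/A) = √(12 518 333 / 2 800) = 66.86 mm.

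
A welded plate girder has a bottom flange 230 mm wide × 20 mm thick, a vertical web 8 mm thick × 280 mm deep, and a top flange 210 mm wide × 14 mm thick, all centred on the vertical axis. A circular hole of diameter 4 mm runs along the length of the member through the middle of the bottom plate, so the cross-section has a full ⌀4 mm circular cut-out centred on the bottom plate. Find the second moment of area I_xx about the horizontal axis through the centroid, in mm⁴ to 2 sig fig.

Break the section into simple shapes (no overlaps), measuring from the bottom-left corner of the bounding box.
Bottom plate: 230 × 20, A = 4 600 mm², y = 10 mm, Ī = 153 333 mm⁴.
Web plate: 8 × 280, A = 2 240 mm², y = 160 mm, Ī = 14 634 667 mm⁴.
Top plate: 210 × 14, A = 2 940 mm², y = 307 mm, Ī = 48 020 mm⁴.
Hole (subtracted): ⌀4, A = 12.57 mm², y = 10 mm, Ī = 12.57 mm⁴.
Centroid: ȳ = ΣA·y / ΣA = 133.8 mm.
Transfer each piece to the horizontal axis through the centroid using Ī + A·d² with d = y − 133.8:
  bottom plate: d = -123.8 mm → contributes +70 651 659 mm⁴
  web plate: d = 26.2 mm → contributes +16 172 632 mm⁴
  top plate: d = 173.2 mm → contributes +88 245 795 mm⁴
  hole: d = -123.8 mm → contributes −192 601 mm⁴
Total I = 174 877 485 mm⁴.

I_xx ≈ 1.7 × 10⁸ mm⁴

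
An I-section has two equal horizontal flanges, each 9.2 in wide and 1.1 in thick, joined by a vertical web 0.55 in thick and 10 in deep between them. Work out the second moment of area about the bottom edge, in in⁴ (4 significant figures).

I_base ≈ 1629 in⁴

Decompose the section into non-overlapping parts with the origin at the bottom-left of its bounding rectangle.
Bottom flange: 9.2 × 1.1, A = 10.12 in², y = 0.55 in, Ī = 1.02043 in⁴.
Web: 0.55 × 10, A = 5.5 in², y = 6.1 in, Ī = 45.8333 in⁴.
Top flange: 9.2 × 1.1, A = 10.12 in², y = 11.65 in, Ī = 1.02043 in⁴.
Transfer each piece to the bottom edge using Ī + A·d² with d = y − 0:
  bottom flange: d = 0.55 in → contributes +4.08173 in⁴
  web: d = 6.1 in → contributes +250.488 in⁴
  top flange: d = 11.65 in → contributes +1374.53 in⁴
Total I = 1629.1 in⁴.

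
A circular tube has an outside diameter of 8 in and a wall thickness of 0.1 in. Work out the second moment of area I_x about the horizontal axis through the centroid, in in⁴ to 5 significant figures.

I_x ≈ 19.365 in⁴

Decompose the section into non-overlapping parts with the origin at the bottom-left of its bounding rectangle.
Outer circle: ⌀8, A = 50.26548 in², y = 4 in, Ī = 201.0619 in⁴.
Bore (subtracted): ⌀7.8, A = 47.78362 in², y = 4 in, Ī = 181.6972 in⁴.
By symmetry the centroid is at mid-height, ȳ = 4 in.
All pieces are centred on the horizontal axis through the centroid, so I = ΣĪ (holes subtracted) = 19.3647 in⁴.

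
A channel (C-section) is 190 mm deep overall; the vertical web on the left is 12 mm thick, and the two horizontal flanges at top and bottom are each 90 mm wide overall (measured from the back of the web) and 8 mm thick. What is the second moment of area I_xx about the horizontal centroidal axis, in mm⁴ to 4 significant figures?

I_xx ≈ 1.720 × 10⁷ mm⁴

Split into non-overlapping primitives; take the origin at the lower-left of the bounding box.
Web: 12 × 190, A = 2 280 mm², y = 95 mm, Ī = 6 859 000 mm⁴.
Top flange (beyond web): 78 × 8, A = 624 mm², y = 186 mm, Ī = 3 328 mm⁴.
Bottom flange (beyond web): 78 × 8, A = 624 mm², y = 4 mm, Ī = 3 328 mm⁴.
By symmetry the centroid is at mid-height, ȳ = 95 mm.
Transfer each piece to the horizontal centroidal axis using Ī + A·d² with d = y − 95:
  web: d = 0 mm → contributes +6 859 000 mm⁴
  top flange (beyond web): d = 91 mm → contributes +5 170 672 mm⁴
  bottom flange (beyond web): d = -91 mm → contributes +5 170 672 mm⁴
Total I = 17 200 344 mm⁴.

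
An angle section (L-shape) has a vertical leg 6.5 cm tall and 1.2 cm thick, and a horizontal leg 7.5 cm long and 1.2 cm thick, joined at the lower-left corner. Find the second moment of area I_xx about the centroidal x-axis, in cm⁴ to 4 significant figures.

I_xx ≈ 55.33 cm⁴

Break the section into simple shapes (no overlaps), measuring from the bottom-left corner of the bounding box.
Vertical leg: 1.2 × 6.5, A = 7.8 cm², y = 3.25 cm, Ī = 27.4625 cm⁴.
Horizontal leg (remainder): 6.3 × 1.2, A = 7.56 cm², y = 0.6 cm, Ī = 0.9072 cm⁴.
Centroid: ȳ = ΣA·y / ΣA = 1.9457 cm.
Transfer each piece to the centroidal x-axis using Ī + A·d² with d = y − 1.9457:
  vertical leg: d = 1.3043 cm → contributes +40.7318 cm⁴
  horizontal leg (remainder): d = -1.3457 cm → contributes +14.5977 cm⁴
Total I = 55.3295 cm⁴.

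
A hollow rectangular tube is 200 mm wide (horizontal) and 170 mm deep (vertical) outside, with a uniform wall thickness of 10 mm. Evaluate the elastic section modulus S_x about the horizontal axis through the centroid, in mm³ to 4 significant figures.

S_x ≈ 3.677 × 10⁵ mm³

Break the section into simple shapes (no overlaps), measuring from the bottom-left corner of the bounding box.
Outer rectangle: 200 × 170, A = 34 000 mm², y = 85 mm, Ī = 81 883 333 mm⁴.
Inner void (subtracted): 180 × 150, A = 27 000 mm², y = 85 mm, Ī = 50 625 000 mm⁴.
By symmetry the centroid is at mid-height, ȳ = 85 mm.
All pieces are centred on the horizontal axis through the centroid, so I = ΣĪ (holes subtracted) = 31 258 333 mm⁴.
Extreme fibre distance c = 85 mm; S = I/c = 367 745 mm³.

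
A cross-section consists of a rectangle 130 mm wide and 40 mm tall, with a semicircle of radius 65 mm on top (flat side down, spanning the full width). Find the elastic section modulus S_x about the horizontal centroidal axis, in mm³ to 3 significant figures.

S_x ≈ 1.59 × 10⁵ mm³

Treat the section as a set of non-overlapping primitives; coordinates are from the bounding-box lower-left.
Rectangular body: 130 × 40, A = 5 200 mm², y = 20 mm, Ī = 693 333 mm⁴.
Semicircular cap: semicircle r = 65, A = 6636.6 mm², y = 67.587 mm, Ī = 1 959 230 mm⁴.
Centroid: ȳ = ΣA·y / ΣA = 46.681 mm.
Transfer each piece to the horizontal centroidal axis using Ī + A·d² with d = y − 46.681:
  rectangular body: d = -26.681 mm → contributes +4 395 156 mm⁴
  semicircular cap: d = 20.906 mm → contributes +4 859 727 mm⁴
Total I = 9 254 882 mm⁴.
Extreme fibre distance c = 58.319 mm; S = I/c = 158 695 mm³.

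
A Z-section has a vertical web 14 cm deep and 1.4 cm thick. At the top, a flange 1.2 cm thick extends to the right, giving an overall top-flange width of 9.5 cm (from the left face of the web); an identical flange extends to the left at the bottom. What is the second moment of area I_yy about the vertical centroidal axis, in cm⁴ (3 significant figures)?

Decompose the section into non-overlapping parts with the origin at the bottom-left of its bounding rectangle.
Web: 1.4 × 14, A = 19.6 cm², x = 8.8 cm, Ī = 3.2013 cm⁴.
Top flange (beyond web): 8.1 × 1.2, A = 9.72 cm², x = 13.55 cm, Ī = 53.144 cm⁴.
Bottom flange (beyond web): 8.1 × 1.2, A = 9.72 cm², x = 4.05 cm, Ī = 53.144 cm⁴.
Centroid: x̄ = ΣA·x / ΣA = 8.8 cm.
Transfer each piece to the vertical centroidal axis using Ī + A·d² with d = x − 8.8:
  web: d = 0 cm → contributes +3.2013 cm⁴
  top flange (beyond web): d = 4.75 cm → contributes +272.45 cm⁴
  bottom flange (beyond web): d = -4.75 cm → contributes +272.45 cm⁴
Total I = 548.1 cm⁴.

I_yy ≈ 548 cm⁴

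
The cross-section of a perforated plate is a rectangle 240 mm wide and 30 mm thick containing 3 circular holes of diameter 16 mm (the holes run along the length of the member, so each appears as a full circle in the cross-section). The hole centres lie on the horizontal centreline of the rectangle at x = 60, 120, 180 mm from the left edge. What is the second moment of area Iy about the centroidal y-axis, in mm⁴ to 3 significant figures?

Split into non-overlapping primitives; take the origin at the lower-left of the bounding box.
Plate: 240 × 30, A = 7 200 mm², x = 120 mm, Ī = 34 560 000 mm⁴.
Hole 1 (subtracted): ⌀16, A = 201.06 mm², x = 60 mm, Ī = 3 217 mm⁴.
Hole 2 (subtracted): ⌀16, A = 201.06 mm², x = 120 mm, Ī = 3 217 mm⁴.
Hole 3 (subtracted): ⌀16, A = 201.06 mm², x = 180 mm, Ī = 3 217 mm⁴.
By symmetry the centroid is at mid-width, x̄ = 120 mm.
Transfer each piece to the centroidal y-axis using Ī + A·d² with d = x − 120:
  plate: d = 0 mm → contributes +34 560 000 mm⁴
  hole 1: d = -60 mm → contributes −727 040 mm⁴
  hole 2: d = 0 mm → contributes −3 217 mm⁴
  hole 3: d = 60 mm → contributes −727 040 mm⁴
Total I = 33 102 703 mm⁴.

Iy ≈ 3.31 × 10⁷ mm⁴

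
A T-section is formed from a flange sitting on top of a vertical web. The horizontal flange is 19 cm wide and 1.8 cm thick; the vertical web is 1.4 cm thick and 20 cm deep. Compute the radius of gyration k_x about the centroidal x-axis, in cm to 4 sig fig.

Split into non-overlapping primitives; take the origin at the lower-left of the bounding box.
Flange: 19 × 1.8, A = 34.2 cm², y = 20.9 cm, Ī = 9.234 cm⁴.
Web: 1.4 × 20, A = 28 cm², y = 10 cm, Ī = 933.333 cm⁴.
Centroid: ȳ = ΣA·y / ΣA = 15.9932 cm.
Transfer each piece to the centroidal x-axis using Ī + A·d² with d = y − 15.9932:
  flange: d = 4.90675 cm → contributes +832.641 cm⁴
  web: d = -5.99325 cm → contributes +1939.07 cm⁴
Total I = 2771.71 cm⁴.
Radius of gyration: k = √(I/A) = √(2771.71 / 62.2) = 6.67542 cm.

k_x ≈ 6.675 cm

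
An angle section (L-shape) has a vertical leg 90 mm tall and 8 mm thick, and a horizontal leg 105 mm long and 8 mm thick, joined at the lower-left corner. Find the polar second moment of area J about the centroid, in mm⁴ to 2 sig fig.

Decompose the section into non-overlapping parts with the origin at the bottom-left of its bounding rectangle.
Vertical leg: 8 × 90, A = 720 mm², y = 45 mm, Ī = 486 000 mm⁴.
Horizontal leg (remainder): 97 × 8, A = 776 mm², y = 4 mm, Ī = 4 139 mm⁴.
Centroid: ȳ = ΣA·y / ΣA = 23.73 mm.
Transfer each piece to the centroidal x-axis using Ī + A·d² with d = y − 23.73:
  vertical leg: d = 21.27 mm → contributes +811 657 mm⁴
  horizontal leg (remainder): d = -19.73 mm → contributes +306 295 mm⁴
Total I = 1 117 952 mm⁴.
For the y-axis: x̄ = 31.23 mm.
Repeating about the centroidal y-axis gives I_y = 1 641 682 mm⁴.
Polar second moment: J = I_x + I_y = 2 759 633 mm⁴.

J ≈ 2.8 × 10⁶ mm⁴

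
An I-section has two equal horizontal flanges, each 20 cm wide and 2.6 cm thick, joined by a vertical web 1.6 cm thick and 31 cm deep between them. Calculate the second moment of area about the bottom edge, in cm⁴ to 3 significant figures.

Treat the section as a set of non-overlapping primitives; coordinates are from the bounding-box lower-left.
Bottom flange: 20 × 2.6, A = 52 cm², y = 1.3 cm, Ī = 29.293 cm⁴.
Web: 1.6 × 31, A = 49.6 cm², y = 18.1 cm, Ī = 3972.1 cm⁴.
Top flange: 20 × 2.6, A = 52 cm², y = 34.9 cm, Ī = 29.293 cm⁴.
Transfer each piece to a horizontal axis along the bottom face using Ī + A·d² with d = y − 0:
  bottom flange: d = 1.3 cm → contributes +117.17 cm⁴
  web: d = 18.1 cm → contributes +20 222 cm⁴
  top flange: d = 34.9 cm → contributes +63 366 cm⁴
Total I = 83 705 cm⁴.

I_base ≈ 8.37 × 10⁴ cm⁴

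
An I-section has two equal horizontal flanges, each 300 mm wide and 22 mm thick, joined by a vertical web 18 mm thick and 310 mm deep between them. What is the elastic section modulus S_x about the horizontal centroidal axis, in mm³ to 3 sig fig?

S_x ≈ 2.31 × 10⁶ mm³

Break the section into simple shapes (no overlaps), measuring from the bottom-left corner of the bounding box.
Bottom flange: 300 × 22, A = 6 600 mm², y = 11 mm, Ī = 266 200 mm⁴.
Web: 18 × 310, A = 5 580 mm², y = 177 mm, Ī = 44 686 500 mm⁴.
Top flange: 300 × 22, A = 6 600 mm², y = 343 mm, Ī = 266 200 mm⁴.
By symmetry the centroid is at mid-height, ȳ = 177 mm.
Transfer each piece to the horizontal centroidal axis using Ī + A·d² with d = y − 177:
  bottom flange: d = -166 mm → contributes +182 135 800 mm⁴
  web: d = 0 mm → contributes +44 686 500 mm⁴
  top flange: d = 166 mm → contributes +182 135 800 mm⁴
Total I = 408 958 100 mm⁴.
Extreme fibre distance c = 177 mm; S = I/c = 2 310 498 mm³.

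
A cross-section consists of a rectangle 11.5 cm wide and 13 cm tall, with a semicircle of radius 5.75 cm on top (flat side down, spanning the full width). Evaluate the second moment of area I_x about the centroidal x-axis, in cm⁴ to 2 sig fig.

I_x ≈ 5300 cm⁴

Split into non-overlapping primitives; take the origin at the lower-left of the bounding box.
Rectangular body: 11.5 × 13, A = 149.5 cm², y = 6.5 cm, Ī = 2 105 cm⁴.
Semicircular cap: semicircle r = 5.75, A = 51.93 cm², y = 15.44 cm, Ī = 120 cm⁴.
Centroid: ȳ = ΣA·y / ΣA = 8.805 cm.
Transfer each piece to the centroidal x-axis using Ī + A·d² with d = y − 8.805:
  rectangular body: d = -2.305 cm → contributes +2 900 cm⁴
  semicircular cap: d = 6.635 cm → contributes +2 407 cm⁴
Total I = 5 306 cm⁴.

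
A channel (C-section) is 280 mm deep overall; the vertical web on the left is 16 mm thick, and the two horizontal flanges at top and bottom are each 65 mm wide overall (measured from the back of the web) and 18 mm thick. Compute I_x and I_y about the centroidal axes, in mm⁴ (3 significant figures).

Break the section into simple shapes (no overlaps), measuring from the bottom-left corner of the bounding box.
Web: 16 × 280, A = 4 480 mm², y = 140 mm, Ī = 29 269 333 mm⁴.
Top flange (beyond web): 49 × 18, A = 882 mm², y = 271 mm, Ī = 23 814 mm⁴.
Bottom flange (beyond web): 49 × 18, A = 882 mm², y = 9 mm, Ī = 23 814 mm⁴.
By symmetry the centroid is at mid-height, ȳ = 140 mm.
Transfer each piece to the centroidal x-axis using Ī + A·d² with d = y − 140:
  web: d = 0 mm → contributes +29 269 333 mm⁴
  top flange (beyond web): d = 131 mm → contributes +15 159 816 mm⁴
  bottom flange (beyond web): d = -131 mm → contributes +15 159 816 mm⁴
Total I = 59 588 965 mm⁴.
For the y-axis: x̄ = 17.182 mm.
Repeating about the centroidal y-axis gives I_y = 1 785 363 mm⁴.

I_x ≈ 5.96 × 10⁷ mm⁴, I_y ≈ 1.79 × 10⁶ mm⁴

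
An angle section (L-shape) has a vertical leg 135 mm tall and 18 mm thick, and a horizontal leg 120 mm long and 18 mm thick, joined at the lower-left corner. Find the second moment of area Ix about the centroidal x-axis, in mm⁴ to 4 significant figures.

Split into non-overlapping primitives; take the origin at the lower-left of the bounding box.
Vertical leg: 18 × 135, A = 2 430 mm², y = 67.5 mm, Ī = 3 690 563 mm⁴.
Horizontal leg (remainder): 102 × 18, A = 1 836 mm², y = 9 mm, Ī = 49 572 mm⁴.
Centroid: ȳ = ΣA·y / ΣA = 42.3228 mm.
Transfer each piece to the centroidal x-axis using Ī + A·d² with d = y − 42.3228:
  vertical leg: d = 25.1772 mm → contributes +5 230 920 mm⁴
  horizontal leg (remainder): d = -33.3228 mm → contributes +2 088 281 mm⁴
Total I = 7 319 202 mm⁴.

Ix ≈ 7.319 × 10⁶ mm⁴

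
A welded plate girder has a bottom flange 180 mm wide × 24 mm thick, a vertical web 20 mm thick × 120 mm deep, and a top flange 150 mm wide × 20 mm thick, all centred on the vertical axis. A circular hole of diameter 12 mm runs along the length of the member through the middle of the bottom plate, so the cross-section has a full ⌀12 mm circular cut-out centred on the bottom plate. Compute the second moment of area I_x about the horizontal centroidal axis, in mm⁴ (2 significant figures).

Break the section into simple shapes (no overlaps), measuring from the bottom-left corner of the bounding box.
Bottom plate: 180 × 24, A = 4 320 mm², y = 12 mm, Ī = 207 360 mm⁴.
Web plate: 20 × 120, A = 2 400 mm², y = 84 mm, Ī = 2 880 000 mm⁴.
Top plate: 150 × 20, A = 3 000 mm², y = 154 mm, Ī = 100 000 mm⁴.
Hole (subtracted): ⌀12, A = 113.1 mm², y = 12 mm, Ī = 1 018 mm⁴.
Centroid: ȳ = ΣA·y / ΣA = 74.33 mm.
Transfer each piece to the horizontal centroidal axis using Ī + A·d² with d = y − 74.33:
  bottom plate: d = -62.33 mm → contributes +16 990 783 mm⁴
  web plate: d = 9.67 mm → contributes +3 104 413 mm⁴
  top plate: d = 79.67 mm → contributes +19 141 839 mm⁴
  hole: d = -62.33 mm → contributes −440 407 mm⁴
Total I = 38 796 629 mm⁴.

I_x ≈ 3.9 × 10⁷ mm⁴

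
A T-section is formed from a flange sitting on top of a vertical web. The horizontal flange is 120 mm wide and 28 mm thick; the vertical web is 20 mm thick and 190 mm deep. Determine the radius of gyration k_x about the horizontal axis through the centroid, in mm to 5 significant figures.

k_x ≈ 67.722 mm

Split into non-overlapping primitives; take the origin at the lower-left of the bounding box.
Flange: 120 × 28, A = 3 360 mm², y = 204 mm, Ī = 219 520 mm⁴.
Web: 20 × 190, A = 3 800 mm², y = 95 mm, Ī = 11 431 667 mm⁴.
Centroid: ȳ = ΣA·y / ΣA = 146.1508 mm.
Transfer each piece to the horizontal axis through the centroid using Ī + A·d² with d = y − 146.1508:
  flange: d = 57.84916 mm → contributes +11 463 846 mm⁴
  web: d = -51.15084 mm → contributes +21 374 018 mm⁴
Total I = 32 837 864 mm⁴.
Radius of gyration: k = √(I/A) = √(32 837 864 / 7 160) = 67.72218 mm.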